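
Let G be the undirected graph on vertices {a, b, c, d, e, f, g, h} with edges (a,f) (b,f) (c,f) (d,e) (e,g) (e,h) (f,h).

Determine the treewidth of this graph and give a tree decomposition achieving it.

Treewidth 1.
One optimal decomposition is:
Bags: B1 = {f, h}  B2 = {e, h}  B3 = {e, g}  B4 = {d, e}  B5 = {a, f}  B6 = {b, f}  B7 = {c, f}
Tree: B1–B2, B2–B3, B2–B4, B1–B5, B1–B6, B5–B7

Each bag holds 2 vertices, so the decomposition has width 1, which upper-bounds the treewidth. G has an edge, so its treewidth is at least 1. The upper and lower bounds meet at 1, so that is the treewidth.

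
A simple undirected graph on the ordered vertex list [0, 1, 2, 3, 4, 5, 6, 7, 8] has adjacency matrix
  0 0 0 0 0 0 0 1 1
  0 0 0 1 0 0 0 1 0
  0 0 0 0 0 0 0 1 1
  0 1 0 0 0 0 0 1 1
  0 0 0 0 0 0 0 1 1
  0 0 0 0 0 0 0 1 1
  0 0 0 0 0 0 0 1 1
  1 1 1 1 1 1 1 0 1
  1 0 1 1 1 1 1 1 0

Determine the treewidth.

A width-2 tree decomposition is:
Bags: B1 = {2, 7, 8}  B2 = {0, 7, 8}  B3 = {3, 7, 8}  B4 = {5, 7, 8}  B5 = {1, 3, 7}  B6 = {6, 7, 8}  B7 = {4, 7, 8}
Tree: B1–B2, B2–B3, B3–B4, B3–B5, B3–B6, B6–B7
Each bag holds 3 vertices, so the decomposition has width 2, which upper-bounds the treewidth. Conversely, {0, 7, 8} is a clique of size 3, and the vertices of any clique must share a bag in every tree decomposition; so some bag has ≥ 3 vertices and tw(G) ≥ 2. Combining the bounds, tw(G) = 2.

2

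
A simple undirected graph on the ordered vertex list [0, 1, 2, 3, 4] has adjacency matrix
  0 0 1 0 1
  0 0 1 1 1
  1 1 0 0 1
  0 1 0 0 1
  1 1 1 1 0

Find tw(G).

A width-2 tree decomposition is:
Bags: B1 = {1, 2, 4}  B2 = {1, 3, 4}  B3 = {0, 2, 4}
Tree: B1–B2, B1–B3
Every bag has size at most 3, so the width is 3 − 1 = 2 and tw(G) ≤ 2. For the lower bound, the 3 vertices {0, 2, 4} are pairwise adjacent, and any tree decomposition puts a clique entirely inside one bag — forcing width ≥ 2. Therefore the treewidth is 2.

2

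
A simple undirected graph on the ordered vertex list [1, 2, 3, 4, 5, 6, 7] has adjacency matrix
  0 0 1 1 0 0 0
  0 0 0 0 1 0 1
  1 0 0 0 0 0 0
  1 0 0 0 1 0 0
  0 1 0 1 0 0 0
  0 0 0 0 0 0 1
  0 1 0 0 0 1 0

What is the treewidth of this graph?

A width-1 tree decomposition is:
Bags: B1 = {6, 7}  B2 = {2, 7}  B3 = {2, 5}  B4 = {4, 5}  B5 = {1, 4}  B6 = {1, 3}
Tree: B1–B2, B2–B3, B3–B4, B4–B5, B5–B6
Each bag holds 2 vertices, so the decomposition has width 1, which upper-bounds the treewidth. Since G has at least one edge (e.g. 6–7), it is not an edgeless graph, so tw(G) ≥ 1. Hence tw(G) = 1 exactly.

1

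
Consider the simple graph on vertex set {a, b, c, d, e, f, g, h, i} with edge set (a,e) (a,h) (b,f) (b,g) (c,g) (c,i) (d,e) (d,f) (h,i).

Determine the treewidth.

2

A width-2 tree decomposition is:
Bags: B1 = {b, c, g}  B2 = {b, c, f}  B3 = {c, d, f}  B4 = {c, d, e}  B5 = {a, c, e}  B6 = {a, c, h}  B7 = {c, h, i}
Tree: B1–B2, B2–B3, B3–B4, B4–B5, B5–B6, B6–B7
Every bag has size at most 3, so the width is 3 − 1 = 2 and tw(G) ≤ 2. For the lower bound, G contains the cycle c–g–b–f–d–e–a–h–i–c, so G is not a forest; only forests have treewidth ≤ 1, hence tw(G) ≥ 2. Therefore the treewidth is 2.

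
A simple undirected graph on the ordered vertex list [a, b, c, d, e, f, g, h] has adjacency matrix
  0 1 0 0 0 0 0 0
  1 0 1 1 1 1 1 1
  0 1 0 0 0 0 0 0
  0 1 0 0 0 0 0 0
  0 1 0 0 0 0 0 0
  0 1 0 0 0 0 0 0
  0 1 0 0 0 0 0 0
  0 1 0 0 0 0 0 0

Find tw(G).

A width-1 tree decomposition is:
Bags: B1 = {b, c}  B2 = {b, f}  B3 = {b, e}  B4 = {b, h}  B5 = {b, g}  B6 = {b, d}  B7 = {a, b}
Tree: B1–B2, B1–B3, B3–B4, B1–B5, B5–B6, B1–B7
Every bag has size at most 2, so the width is 2 − 1 = 1 and tw(G) ≤ 1. Any graph with an edge has treewidth ≥ 1, and G has the edge c–b. Hence tw(G) = 1 exactly.

1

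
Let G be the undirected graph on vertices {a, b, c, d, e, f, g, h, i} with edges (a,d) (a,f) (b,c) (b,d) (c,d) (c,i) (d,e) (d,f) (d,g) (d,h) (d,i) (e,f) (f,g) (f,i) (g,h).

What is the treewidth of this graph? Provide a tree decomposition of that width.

Treewidth 2.
Bags: B1 = {d, f, g}  B2 = {a, d, f}  B3 = {d, g, h}  B4 = {d, f, i}  B5 = {c, d, i}  B6 = {d, e, f}  B7 = {b, c, d}
Tree: B1–B2, B1–B3, B1–B4, B4–B5, B4–B6, B5–B7

Each bag holds 3 vertices, so the decomposition has width 2, which upper-bounds the treewidth. For the lower bound, the 3 vertices {d, g, h} are pairwise adjacent, and any tree decomposition puts a clique entirely inside one bag — forcing width ≥ 2. Combining the bounds, tw(G) = 2.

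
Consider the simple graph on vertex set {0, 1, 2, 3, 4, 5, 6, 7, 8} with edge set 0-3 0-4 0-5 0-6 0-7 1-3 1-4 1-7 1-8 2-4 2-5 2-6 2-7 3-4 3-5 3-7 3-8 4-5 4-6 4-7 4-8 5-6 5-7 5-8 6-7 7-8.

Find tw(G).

A width-4 tree decomposition is:
Bags: B1 = {0, 3, 4, 5, 7}  B2 = {0, 4, 5, 6, 7}  B3 = {3, 4, 5, 7, 8}  B4 = {1, 3, 4, 7, 8}  B5 = {2, 4, 5, 6, 7}
Tree: B1–B2, B1–B3, B3–B4, B2–B5
The largest bag has 5 vertices, giving width 4; this decomposition certifies tw(G) ≤ 4. For the lower bound, the 5 vertices {1, 3, 4, 7, 8} are pairwise adjacent, and any tree decomposition puts a clique entirely inside one bag — forcing width ≥ 4. Combining the bounds, tw(G) = 4.

4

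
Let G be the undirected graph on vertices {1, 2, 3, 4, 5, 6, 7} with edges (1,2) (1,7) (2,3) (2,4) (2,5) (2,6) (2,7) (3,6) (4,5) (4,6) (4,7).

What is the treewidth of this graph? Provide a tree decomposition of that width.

Each bag holds 3 vertices, so the decomposition has width 2, which upper-bounds the treewidth. Conversely, {1, 2, 7} is a clique of size 3, and the vertices of any clique must share a bag in every tree decomposition; so some bag has ≥ 3 vertices and tw(G) ≥ 2. Therefore the treewidth is 2.

Treewidth 2.
One optimal decomposition is:
Bags: B1 = {2, 4, 6}  B2 = {2, 4, 7}  B3 = {2, 4, 5}  B4 = {1, 2, 7}  B5 = {2, 3, 6}
Tree: B1–B2, B2–B3, B2–B4, B1–B5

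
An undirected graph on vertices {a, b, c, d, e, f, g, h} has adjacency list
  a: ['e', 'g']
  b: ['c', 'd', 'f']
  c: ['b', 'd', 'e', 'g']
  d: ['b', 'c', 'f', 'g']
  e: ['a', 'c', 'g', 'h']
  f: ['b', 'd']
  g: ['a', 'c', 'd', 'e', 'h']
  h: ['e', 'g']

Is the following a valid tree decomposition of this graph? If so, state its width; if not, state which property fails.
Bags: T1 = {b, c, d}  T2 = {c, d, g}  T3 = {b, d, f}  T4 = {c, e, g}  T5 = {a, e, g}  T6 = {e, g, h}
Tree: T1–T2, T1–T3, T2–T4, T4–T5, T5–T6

Yes; width 2.

Checking the three conditions: (i) the bags cover all of {a, b, c, d, e, f, g, h}; (ii) for each edge, some bag contains both endpoints; (iii) the bags containing any fixed vertex form a subtree. All hold, so the decomposition is valid with width 3 − 1 = 2.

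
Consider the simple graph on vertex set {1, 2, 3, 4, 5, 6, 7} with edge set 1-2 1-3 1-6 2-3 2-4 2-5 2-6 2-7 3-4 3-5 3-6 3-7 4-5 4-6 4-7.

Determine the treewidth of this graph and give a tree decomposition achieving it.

Every bag has size at most 4, so the width is 4 − 1 = 3 and tw(G) ≤ 3. Conversely, {1, 2, 3, 6} is a clique of size 4, and the vertices of any clique must share a bag in every tree decomposition; so some bag has ≥ 4 vertices and tw(G) ≥ 3. The upper and lower bounds meet at 3, so that is the treewidth.

Treewidth 3.
One such decomposition:
Bags: B1 = {2, 3, 4, 7}  B2 = {2, 3, 4, 5}  B3 = {2, 3, 4, 6}  B4 = {1, 2, 3, 6}
Tree: B1–B2, B2–B3, B3–B4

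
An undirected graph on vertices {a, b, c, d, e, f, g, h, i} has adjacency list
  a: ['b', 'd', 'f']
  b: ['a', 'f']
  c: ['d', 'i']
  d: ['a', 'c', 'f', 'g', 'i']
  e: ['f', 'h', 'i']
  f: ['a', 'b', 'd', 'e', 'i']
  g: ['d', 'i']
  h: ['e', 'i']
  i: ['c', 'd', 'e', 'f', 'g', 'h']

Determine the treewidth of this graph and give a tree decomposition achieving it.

Every bag has size at most 3, so the width is 3 − 1 = 2 and tw(G) ≤ 2. On the other hand G contains the 3-clique {a, d, f}. A clique must lie in a single bag of any decomposition, so no decomposition can have width below 2. The upper and lower bounds meet at 2, so that is the treewidth.

Treewidth 2.
Bags: B1 = {d, g, i}  B2 = {d, f, i}  B3 = {a, d, f}  B4 = {c, d, i}  B5 = {e, f, i}  B6 = {a, b, f}  B7 = {e, h, i}
Tree: B1–B2, B2–B3, B2–B4, B2–B5, B3–B6, B5–B7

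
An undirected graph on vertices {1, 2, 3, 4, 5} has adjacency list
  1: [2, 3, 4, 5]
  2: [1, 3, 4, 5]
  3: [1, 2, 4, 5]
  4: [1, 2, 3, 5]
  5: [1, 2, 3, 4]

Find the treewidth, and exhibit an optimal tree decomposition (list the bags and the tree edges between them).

A single bag containing all 5 vertices is trivially a valid decomposition of width 4. For the lower bound, the 5 vertices {1, 2, 3, 4, 5} are pairwise adjacent, and any tree decomposition puts a clique entirely inside one bag — forcing width ≥ 4. Hence tw(G) = 4 exactly.

Treewidth 4.
Bags: B1 = {1, 2, 3, 4, 5}
Tree: (single bag)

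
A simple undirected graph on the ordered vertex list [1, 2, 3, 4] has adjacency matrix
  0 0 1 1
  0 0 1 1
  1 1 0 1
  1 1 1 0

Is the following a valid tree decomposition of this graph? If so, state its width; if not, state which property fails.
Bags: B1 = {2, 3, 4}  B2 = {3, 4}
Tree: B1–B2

A tree decomposition must satisfy three properties: every vertex lies in some bag; for every edge, both endpoints lie together in some bag; and for every vertex, the bags containing it form a connected subtree. Here vertex 1 appears in no bag, so the decomposition is invalid.

No — vertex 1 appears in no bag.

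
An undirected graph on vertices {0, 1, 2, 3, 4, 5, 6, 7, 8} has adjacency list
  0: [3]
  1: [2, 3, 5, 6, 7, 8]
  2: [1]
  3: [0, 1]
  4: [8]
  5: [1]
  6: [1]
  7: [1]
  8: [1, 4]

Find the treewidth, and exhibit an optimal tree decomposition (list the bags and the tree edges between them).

Each bag holds 2 vertices, so the decomposition has width 1, which upper-bounds the treewidth. Any graph with an edge has treewidth ≥ 1, and G has the edge 1–2. Hence tw(G) = 1 exactly.

Treewidth 1.
One such decomposition:
Bags: B1 = {1, 2}  B2 = {1, 8}  B3 = {4, 8}  B4 = {1, 3}  B5 = {1, 5}  B6 = {0, 3}  B7 = {1, 6}  B8 = {1, 7}
Tree: B1–B2, B2–B3, B1–B4, B2–B5, B4–B6, B4–B7, B1–B8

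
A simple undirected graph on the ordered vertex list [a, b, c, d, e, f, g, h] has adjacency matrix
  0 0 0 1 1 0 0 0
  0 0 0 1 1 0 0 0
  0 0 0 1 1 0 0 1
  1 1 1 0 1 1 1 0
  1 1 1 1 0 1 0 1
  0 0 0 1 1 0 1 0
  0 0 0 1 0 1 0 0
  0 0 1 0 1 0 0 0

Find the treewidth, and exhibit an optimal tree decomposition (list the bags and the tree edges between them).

The largest bag has 3 vertices, giving width 2; this decomposition certifies tw(G) ≤ 2. Conversely, {d, f, g} is a clique of size 3, and the vertices of any clique must share a bag in every tree decomposition; so some bag has ≥ 3 vertices and tw(G) ≥ 2. Hence tw(G) = 2 exactly.

Treewidth 2.
One optimal decomposition is:
Bags: B1 = {d, f, g}  B2 = {d, e, f}  B3 = {b, d, e}  B4 = {c, d, e}  B5 = {a, d, e}  B6 = {c, e, h}
Tree: B1–B2, B2–B3, B3–B4, B2–B5, B4–B6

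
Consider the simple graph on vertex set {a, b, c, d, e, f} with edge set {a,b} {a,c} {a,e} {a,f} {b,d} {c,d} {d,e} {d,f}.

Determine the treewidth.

A width-2 tree decomposition is:
Bags: B1 = {a, d, e}  B2 = {a, b, d}  B3 = {a, c, d}  B4 = {a, d, f}
Tree: B1–B2, B2–B3, B3–B4
Every bag has size at most 3, so the width is 3 − 1 = 2 and tw(G) ≤ 2. For the lower bound, G contains the cycle d–e–a–b–d, so G is not a forest; only forests have treewidth ≤ 1, hence tw(G) ≥ 2. The upper and lower bounds meet at 2, so that is the treewidth.

2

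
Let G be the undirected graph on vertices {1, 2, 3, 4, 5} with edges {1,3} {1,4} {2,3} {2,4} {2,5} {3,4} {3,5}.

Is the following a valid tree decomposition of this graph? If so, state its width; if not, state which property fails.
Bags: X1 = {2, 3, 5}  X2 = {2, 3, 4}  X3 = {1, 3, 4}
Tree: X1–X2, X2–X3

Yes; width 2.

Vertex coverage: the bags together contain {1, 2, 3, 4, 5}, the full vertex set. Edge coverage: each edge of G has both endpoints in at least one bag. Running intersection: for every vertex, the bags containing it form a connected subtree. All three properties hold, so this is a valid tree decomposition of width max|bag| − 1 = 2, and hence tw(G) ≤ 2.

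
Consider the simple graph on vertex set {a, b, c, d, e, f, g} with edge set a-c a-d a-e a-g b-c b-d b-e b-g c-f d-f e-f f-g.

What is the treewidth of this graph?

A width-3 tree decomposition is:
Bags: B1 = {a, b, d, f}  B2 = {a, b, f, g}  B3 = {a, b, c, f}  B4 = {a, b, e, f}
Tree: B1–B2, B2–B3, B3–B4
Each bag holds 4 vertices, so the decomposition has width 3, which upper-bounds the treewidth. For the lower bound: the 4 vertex sets {d,f}, {a,g}, {b}, {c} are disjoint, each induces a connected subgraph, and every pair is joined by at least one edge of G. Contracting each set to a single vertex therefore yields K_{4} as a minor, and since treewidth is minor-monotone, tw(G) ≥ tw(K_{4}) = 3. Therefore the treewidth is 3.

3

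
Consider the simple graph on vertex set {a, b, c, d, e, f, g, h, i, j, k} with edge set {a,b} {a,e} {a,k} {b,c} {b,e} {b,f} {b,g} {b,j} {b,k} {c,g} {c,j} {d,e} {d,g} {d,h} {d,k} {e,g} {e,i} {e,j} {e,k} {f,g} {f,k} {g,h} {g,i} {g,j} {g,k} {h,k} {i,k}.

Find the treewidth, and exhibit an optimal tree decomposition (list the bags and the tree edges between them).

The largest bag has 4 vertices, giving width 3; this decomposition certifies tw(G) ≤ 3. On the other hand G contains the 4-clique {b, e, g, j}. A clique must lie in a single bag of any decomposition, so no decomposition can have width below 3. Therefore the treewidth is 3.

Treewidth 3.
One optimal decomposition is:
Bags: B1 = {e, g, i, k}  B2 = {d, e, g, k}  B3 = {b, e, g, k}  B4 = {b, f, g, k}  B5 = {b, e, g, j}  B6 = {d, g, h, k}  B7 = {a, b, e, k}  B8 = {b, c, g, j}
Tree: B1–B2, B2–B3, B3–B4, B3–B5, B2–B6, B3–B7, B5–B8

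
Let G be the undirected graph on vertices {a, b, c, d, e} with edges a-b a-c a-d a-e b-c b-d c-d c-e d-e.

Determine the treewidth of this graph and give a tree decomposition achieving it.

Each bag holds 4 vertices, so the decomposition has width 3, which upper-bounds the treewidth. Conversely, {a, c, d, e} is a clique of size 4, and the vertices of any clique must share a bag in every tree decomposition; so some bag has ≥ 4 vertices and tw(G) ≥ 3. Therefore the treewidth is 3.

Treewidth 3.
One such decomposition:
Bags: B1 = {a, c, d, e}  B2 = {a, b, c, d}
Tree: B1–B2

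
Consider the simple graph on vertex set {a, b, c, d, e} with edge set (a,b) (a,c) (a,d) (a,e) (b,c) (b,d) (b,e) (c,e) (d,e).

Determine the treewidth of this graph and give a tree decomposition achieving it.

The largest bag has 4 vertices, giving width 3; this decomposition certifies tw(G) ≤ 3. For the lower bound, the 4 vertices {a, b, d, e} are pairwise adjacent, and any tree decomposition puts a clique entirely inside one bag — forcing width ≥ 3. Combining the bounds, tw(G) = 3.

Treewidth 3.
One such decomposition:
Bags: B1 = {a, b, c, e}  B2 = {a, b, d, e}
Tree: B1–B2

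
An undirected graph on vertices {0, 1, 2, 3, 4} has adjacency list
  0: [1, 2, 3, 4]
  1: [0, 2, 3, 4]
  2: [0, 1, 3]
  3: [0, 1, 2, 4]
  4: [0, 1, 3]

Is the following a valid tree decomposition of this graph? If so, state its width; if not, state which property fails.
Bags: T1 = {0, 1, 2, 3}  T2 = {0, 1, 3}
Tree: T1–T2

A tree decomposition must satisfy three properties: every vertex lies in some bag; for every edge, both endpoints lie together in some bag; and for every vertex, the bags containing it form a connected subtree. Here vertex 4 appears in no bag, so the decomposition is invalid.

No — vertex 4 appears in no bag.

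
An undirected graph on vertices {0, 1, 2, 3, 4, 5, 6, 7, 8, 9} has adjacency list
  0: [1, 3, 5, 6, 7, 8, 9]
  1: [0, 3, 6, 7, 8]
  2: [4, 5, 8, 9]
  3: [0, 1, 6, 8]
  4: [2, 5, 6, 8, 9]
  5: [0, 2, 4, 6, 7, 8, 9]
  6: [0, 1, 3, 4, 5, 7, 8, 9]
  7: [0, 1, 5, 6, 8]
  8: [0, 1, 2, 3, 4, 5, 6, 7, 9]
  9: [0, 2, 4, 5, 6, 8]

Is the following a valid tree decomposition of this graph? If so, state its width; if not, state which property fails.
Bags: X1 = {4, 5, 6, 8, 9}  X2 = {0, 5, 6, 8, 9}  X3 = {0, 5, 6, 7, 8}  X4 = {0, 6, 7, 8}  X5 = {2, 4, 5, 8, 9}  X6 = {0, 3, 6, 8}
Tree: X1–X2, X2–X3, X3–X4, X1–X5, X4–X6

No — vertex 1 appears in no bag.

A tree decomposition must satisfy three properties: every vertex lies in some bag; for every edge, both endpoints lie together in some bag; and for every vertex, the bags containing it form a connected subtree. Here vertex 1 appears in no bag, so the decomposition is invalid.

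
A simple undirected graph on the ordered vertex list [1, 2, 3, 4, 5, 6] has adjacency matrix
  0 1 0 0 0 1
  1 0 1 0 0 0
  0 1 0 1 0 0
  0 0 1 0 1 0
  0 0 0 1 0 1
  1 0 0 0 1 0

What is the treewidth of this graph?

2

A width-2 tree decomposition is:
Bags: B1 = {2, 3, 4}  B2 = {2, 4, 5}  B3 = {2, 5, 6}  B4 = {1, 2, 6}
Tree: B1–B2, B2–B3, B3–B4
The largest bag has 3 vertices, giving width 2; this decomposition certifies tw(G) ≤ 2. For the lower bound, G contains the cycle 2–3–4–5–6–1–2, so G is not a forest; only forests have treewidth ≤ 1, hence tw(G) ≥ 2. Hence tw(G) = 2 exactly.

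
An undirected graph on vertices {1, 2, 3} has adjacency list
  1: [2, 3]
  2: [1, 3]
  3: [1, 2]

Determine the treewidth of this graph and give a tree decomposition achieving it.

A single bag containing all 3 vertices is trivially a valid decomposition of width 2. On the other hand G contains the 3-clique {1, 2, 3}. A clique must lie in a single bag of any decomposition, so no decomposition can have width below 2. The upper and lower bounds meet at 2, so that is the treewidth.

Treewidth 2.
Bags: B1 = {1, 2, 3}
Tree: (single bag)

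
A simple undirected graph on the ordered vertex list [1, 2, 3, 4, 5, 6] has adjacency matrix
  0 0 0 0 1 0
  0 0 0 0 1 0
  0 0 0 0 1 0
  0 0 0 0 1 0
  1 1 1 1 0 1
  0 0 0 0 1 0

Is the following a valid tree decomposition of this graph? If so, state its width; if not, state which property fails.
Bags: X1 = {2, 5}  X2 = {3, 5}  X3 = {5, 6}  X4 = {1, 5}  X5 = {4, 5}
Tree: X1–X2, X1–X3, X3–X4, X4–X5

Yes; width 1.

Vertex coverage: the bags together contain {1, 2, 3, 4, 5, 6}, the full vertex set. Edge coverage: each edge of G has both endpoints in at least one bag. Running intersection: for every vertex, the bags containing it form a connected subtree. All three properties hold, so this is a valid tree decomposition of width max|bag| − 1 = 1, and hence tw(G) ≤ 1.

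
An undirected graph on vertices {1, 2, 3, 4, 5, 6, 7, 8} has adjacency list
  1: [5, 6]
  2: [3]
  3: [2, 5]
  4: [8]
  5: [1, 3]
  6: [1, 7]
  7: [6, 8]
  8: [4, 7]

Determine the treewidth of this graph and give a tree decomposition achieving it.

Every bag has size at most 2, so the width is 2 − 1 = 1 and tw(G) ≤ 1. Since G has at least one edge (e.g. 2–3), it is not an edgeless graph, so tw(G) ≥ 1. Therefore the treewidth is 1.

Treewidth 1.
One optimal decomposition is:
Bags: B1 = {2, 3}  B2 = {3, 5}  B3 = {1, 5}  B4 = {1, 6}  B5 = {6, 7}  B6 = {7, 8}  B7 = {4, 8}
Tree: B1–B2, B2–B3, B3–B4, B4–B5, B5–B6, B6–B7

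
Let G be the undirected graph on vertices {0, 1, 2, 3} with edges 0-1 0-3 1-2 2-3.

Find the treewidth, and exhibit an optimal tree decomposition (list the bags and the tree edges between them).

Each bag holds 3 vertices, so the decomposition has width 2, which upper-bounds the treewidth. For the lower bound, G contains the cycle 2–1–0–3–2, so G is not a forest; only forests have treewidth ≤ 1, hence tw(G) ≥ 2. Combining the bounds, tw(G) = 2.

Treewidth 2.
One such decomposition:
Bags: B1 = {0, 1, 2}  B2 = {0, 2, 3}
Tree: B1–B2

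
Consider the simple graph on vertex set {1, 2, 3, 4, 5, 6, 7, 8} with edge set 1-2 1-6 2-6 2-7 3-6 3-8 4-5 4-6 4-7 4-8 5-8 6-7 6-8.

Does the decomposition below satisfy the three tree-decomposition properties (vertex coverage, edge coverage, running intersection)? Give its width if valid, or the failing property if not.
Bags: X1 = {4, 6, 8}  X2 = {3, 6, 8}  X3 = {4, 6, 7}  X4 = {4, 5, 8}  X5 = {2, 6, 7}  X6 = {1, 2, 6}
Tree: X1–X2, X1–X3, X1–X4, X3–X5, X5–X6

Every vertex of G appears in some bag (union = {1, 2, 3, 4, 5, 6, 7, 8}); every edge is covered by a bag; and for each vertex v the set of bags containing v is connected in the bag tree. The decomposition is therefore valid. The largest bag has 3 vertices, so the width is 2.

Yes; width 2.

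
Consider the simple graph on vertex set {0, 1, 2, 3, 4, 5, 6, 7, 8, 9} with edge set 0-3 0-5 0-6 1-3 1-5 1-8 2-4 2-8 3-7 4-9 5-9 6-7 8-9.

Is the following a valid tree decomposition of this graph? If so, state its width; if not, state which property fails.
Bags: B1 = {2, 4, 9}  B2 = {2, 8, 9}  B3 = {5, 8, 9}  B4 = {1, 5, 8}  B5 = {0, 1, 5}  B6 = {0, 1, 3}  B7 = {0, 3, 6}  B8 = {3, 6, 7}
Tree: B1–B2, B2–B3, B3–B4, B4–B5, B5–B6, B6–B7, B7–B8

Checking the three conditions: (i) the bags cover all of {0, 1, 2, 3, 4, 5, 6, 7, 8, 9}; (ii) for each edge, some bag contains both endpoints; (iii) the bags containing any fixed vertex form a subtree. All hold, so the decomposition is valid with width 3 − 1 = 2.

Yes; width 2.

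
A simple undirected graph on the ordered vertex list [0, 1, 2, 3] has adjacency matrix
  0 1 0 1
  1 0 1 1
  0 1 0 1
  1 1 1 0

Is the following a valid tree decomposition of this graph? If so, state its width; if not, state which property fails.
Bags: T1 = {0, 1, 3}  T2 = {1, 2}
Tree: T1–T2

A tree decomposition must satisfy three properties: every vertex lies in some bag; for every edge, both endpoints lie together in some bag; and for every vertex, the bags containing it form a connected subtree. Here edge (3,2) lies in no bag, so the decomposition is invalid.

No — edge (3,2) lies in no bag.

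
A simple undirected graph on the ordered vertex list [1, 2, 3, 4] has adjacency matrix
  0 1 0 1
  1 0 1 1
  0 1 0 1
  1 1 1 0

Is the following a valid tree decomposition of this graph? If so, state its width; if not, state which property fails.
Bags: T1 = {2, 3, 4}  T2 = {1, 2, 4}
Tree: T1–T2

Yes; width 2.

Every vertex of G appears in some bag (union = {1, 2, 3, 4}); every edge is covered by a bag; and for each vertex v the set of bags containing v is connected in the bag tree. The decomposition is therefore valid. The largest bag has 3 vertices, so the width is 2.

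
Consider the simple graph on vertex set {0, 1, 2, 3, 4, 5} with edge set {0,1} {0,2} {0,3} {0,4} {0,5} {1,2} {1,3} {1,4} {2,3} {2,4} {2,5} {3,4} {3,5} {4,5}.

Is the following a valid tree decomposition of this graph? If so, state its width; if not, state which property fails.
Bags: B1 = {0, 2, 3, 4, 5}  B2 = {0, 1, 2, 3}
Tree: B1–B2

No — edge (4,1) lies in no bag.

A tree decomposition must satisfy three properties: every vertex lies in some bag; for every edge, both endpoints lie together in some bag; and for every vertex, the bags containing it form a connected subtree. Here edge (4,1) lies in no bag, so the decomposition is invalid.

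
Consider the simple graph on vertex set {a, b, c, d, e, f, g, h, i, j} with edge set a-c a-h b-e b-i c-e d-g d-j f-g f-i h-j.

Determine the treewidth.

2

A width-2 tree decomposition is:
Bags: B1 = {b, c, e}  B2 = {b, c, i}  B3 = {c, f, i}  B4 = {c, f, g}  B5 = {c, d, g}  B6 = {c, d, j}  B7 = {c, h, j}  B8 = {a, c, h}
Tree: B1–B2, B2–B3, B3–B4, B4–B5, B5–B6, B6–B7, B7–B8
Every bag has size at most 3, so the width is 3 − 1 = 2 and tw(G) ≤ 2. For the lower bound, G contains the cycle c–e–b–i–f–g–d–j–h–a–c, so G is not a forest; only forests have treewidth ≤ 1, hence tw(G) ≥ 2. Hence tw(G) = 2 exactly.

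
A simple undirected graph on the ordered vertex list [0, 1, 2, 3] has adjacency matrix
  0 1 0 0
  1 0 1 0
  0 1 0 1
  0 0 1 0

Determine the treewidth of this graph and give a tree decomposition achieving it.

Treewidth 1.
Bags: B1 = {0, 1}  B2 = {1, 2}  B3 = {2, 3}
Tree: B1–B2, B2–B3

Every bag has size at most 2, so the width is 2 − 1 = 1 and tw(G) ≤ 1. G has an edge, so its treewidth is at least 1. The upper and lower bounds meet at 1, so that is the treewidth.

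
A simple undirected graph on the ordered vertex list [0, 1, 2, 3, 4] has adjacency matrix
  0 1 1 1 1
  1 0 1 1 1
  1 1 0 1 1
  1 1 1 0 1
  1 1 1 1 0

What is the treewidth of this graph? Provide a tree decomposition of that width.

A single bag containing all 5 vertices is trivially a valid decomposition of width 4. On the other hand G contains the 5-clique {0, 1, 2, 3, 4}. A clique must lie in a single bag of any decomposition, so no decomposition can have width below 4. The upper and lower bounds meet at 4, so that is the treewidth.

Treewidth 4.
One such decomposition:
Bags: B1 = {0, 1, 2, 3, 4}
Tree: (single bag)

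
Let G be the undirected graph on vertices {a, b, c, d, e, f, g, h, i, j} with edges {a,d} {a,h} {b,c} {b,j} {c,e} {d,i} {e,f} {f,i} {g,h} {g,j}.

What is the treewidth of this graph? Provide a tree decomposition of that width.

Every bag has size at most 3, so the width is 3 − 1 = 2 and tw(G) ≤ 2. The edges i–d–a–h–g–j–b–c–e–f–i form a cycle, so G is not a tree and its treewidth is at least 2. Hence tw(G) = 2 exactly.

Treewidth 2.
Bags: B1 = {a, d, i}  B2 = {a, h, i}  B3 = {g, h, i}  B4 = {g, i, j}  B5 = {b, i, j}  B6 = {b, c, i}  B7 = {c, e, i}  B8 = {e, f, i}
Tree: B1–B2, B2–B3, B3–B4, B4–B5, B5–B6, B6–B7, B7–B8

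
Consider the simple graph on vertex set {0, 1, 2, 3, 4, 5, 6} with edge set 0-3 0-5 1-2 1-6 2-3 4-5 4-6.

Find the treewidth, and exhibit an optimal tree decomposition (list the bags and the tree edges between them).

Every bag has size at most 3, so the width is 3 − 1 = 2 and tw(G) ≤ 2. Since 3–2–1–6–4–5–0–3 is a cycle in G, G is not acyclic. Forests are exactly the graphs of treewidth ≤ 1, so tw(G) ≥ 2. Combining the bounds, tw(G) = 2.

Treewidth 2.
One such decomposition:
Bags: B1 = {1, 2, 3}  B2 = {1, 3, 6}  B3 = {3, 4, 6}  B4 = {3, 4, 5}  B5 = {0, 3, 5}
Tree: B1–B2, B2–B3, B3–B4, B4–B5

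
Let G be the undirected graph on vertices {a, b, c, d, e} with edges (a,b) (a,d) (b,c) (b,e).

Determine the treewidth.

1

A width-1 tree decomposition is:
Bags: B1 = {a, b}  B2 = {b, e}  B3 = {b, c}  B4 = {a, d}
Tree: B1–B2, B2–B3, B1–B4
Every bag has size at most 2, so the width is 2 − 1 = 1 and tw(G) ≤ 1. Since G has at least one edge (e.g. b–a), it is not an edgeless graph, so tw(G) ≥ 1. The upper and lower bounds meet at 1, so that is the treewidth.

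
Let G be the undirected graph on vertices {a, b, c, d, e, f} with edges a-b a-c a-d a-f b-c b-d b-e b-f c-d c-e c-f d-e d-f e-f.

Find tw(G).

4

A width-4 tree decomposition is:
Bags: B1 = {a, b, c, d, f}  B2 = {b, c, d, e, f}
Tree: B1–B2
Every bag has size at most 5, so the width is 5 − 1 = 4 and tw(G) ≤ 4. On the other hand G contains the 5-clique {b, c, d, e, f}. A clique must lie in a single bag of any decomposition, so no decomposition can have width below 4. Therefore the treewidth is 4.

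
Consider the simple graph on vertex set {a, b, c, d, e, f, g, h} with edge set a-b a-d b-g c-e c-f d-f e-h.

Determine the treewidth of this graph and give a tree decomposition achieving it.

Treewidth 1.
One optimal decomposition is:
Bags: B1 = {b, g}  B2 = {a, b}  B3 = {a, d}  B4 = {d, f}  B5 = {c, f}  B6 = {c, e}  B7 = {e, h}
Tree: B1–B2, B2–B3, B3–B4, B4–B5, B5–B6, B6–B7

Every bag has size at most 2, so the width is 2 − 1 = 1 and tw(G) ≤ 1. G has an edge, so its treewidth is at least 1. Combining the bounds, tw(G) = 1.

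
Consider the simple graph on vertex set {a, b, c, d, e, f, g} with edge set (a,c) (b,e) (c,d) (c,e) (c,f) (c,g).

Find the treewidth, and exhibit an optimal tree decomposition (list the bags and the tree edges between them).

Each bag holds 2 vertices, so the decomposition has width 1, which upper-bounds the treewidth. Any graph with an edge has treewidth ≥ 1, and G has the edge c–e. Therefore the treewidth is 1.

Treewidth 1.
Bags: B1 = {c, e}  B2 = {b, e}  B3 = {c, f}  B4 = {c, d}  B5 = {a, c}  B6 = {c, g}
Tree: B1–B2, B1–B3, B1–B4, B1–B5, B5–B6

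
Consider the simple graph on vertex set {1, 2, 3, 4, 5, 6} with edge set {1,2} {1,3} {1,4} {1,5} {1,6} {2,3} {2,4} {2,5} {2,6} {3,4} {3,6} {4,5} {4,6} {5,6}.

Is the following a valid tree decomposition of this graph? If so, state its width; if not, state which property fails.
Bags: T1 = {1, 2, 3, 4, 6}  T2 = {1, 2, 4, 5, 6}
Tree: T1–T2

Yes; width 4.

Every vertex of G appears in some bag (union = {1, 2, 3, 4, 5, 6}); every edge is covered by a bag; and for each vertex v the set of bags containing v is connected in the bag tree. The decomposition is therefore valid. The largest bag has 5 vertices, so the width is 4.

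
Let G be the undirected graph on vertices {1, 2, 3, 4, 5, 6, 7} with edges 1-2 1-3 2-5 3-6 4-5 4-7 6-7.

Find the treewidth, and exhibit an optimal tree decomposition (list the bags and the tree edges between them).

Every bag has size at most 3, so the width is 3 − 1 = 2 and tw(G) ≤ 2. For the lower bound, G contains the cycle 3–6–7–4–5–2–1–3, so G is not a forest; only forests have treewidth ≤ 1, hence tw(G) ≥ 2. The upper and lower bounds meet at 2, so that is the treewidth.

Treewidth 2.
One such decomposition:
Bags: B1 = {3, 6, 7}  B2 = {3, 4, 7}  B3 = {3, 4, 5}  B4 = {2, 3, 5}  B5 = {1, 2, 3}
Tree: B1–B2, B2–B3, B3–B4, B4–B5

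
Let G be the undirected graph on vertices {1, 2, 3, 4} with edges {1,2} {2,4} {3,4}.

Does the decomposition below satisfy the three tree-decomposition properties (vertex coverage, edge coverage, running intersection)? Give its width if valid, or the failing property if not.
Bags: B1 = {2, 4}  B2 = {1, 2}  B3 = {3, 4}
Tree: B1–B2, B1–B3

Checking the three conditions: (i) the bags cover all of {1, 2, 3, 4}; (ii) for each edge, some bag contains both endpoints; (iii) the bags containing any fixed vertex form a subtree. All hold, so the decomposition is valid with width 2 − 1 = 1.

Yes; width 1.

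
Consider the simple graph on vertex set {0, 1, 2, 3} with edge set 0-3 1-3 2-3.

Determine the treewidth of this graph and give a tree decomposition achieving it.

Treewidth 1.
One optimal decomposition is:
Bags: B1 = {0, 3}  B2 = {2, 3}  B3 = {1, 3}
Tree: B1–B2, B1–B3

The largest bag has 2 vertices, giving width 1; this decomposition certifies tw(G) ≤ 1. G has an edge, so its treewidth is at least 1. Therefore the treewidth is 1.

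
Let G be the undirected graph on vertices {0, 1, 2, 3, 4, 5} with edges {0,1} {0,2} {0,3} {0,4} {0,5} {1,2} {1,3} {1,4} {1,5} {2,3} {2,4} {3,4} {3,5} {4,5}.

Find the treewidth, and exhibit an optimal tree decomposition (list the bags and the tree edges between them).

Each bag holds 5 vertices, so the decomposition has width 4, which upper-bounds the treewidth. For the lower bound, the 5 vertices {0, 1, 2, 3, 4} are pairwise adjacent, and any tree decomposition puts a clique entirely inside one bag — forcing width ≥ 4. Hence tw(G) = 4 exactly.

Treewidth 4.
Bags: B1 = {0, 1, 3, 4, 5}  B2 = {0, 1, 2, 3, 4}
Tree: B1–B2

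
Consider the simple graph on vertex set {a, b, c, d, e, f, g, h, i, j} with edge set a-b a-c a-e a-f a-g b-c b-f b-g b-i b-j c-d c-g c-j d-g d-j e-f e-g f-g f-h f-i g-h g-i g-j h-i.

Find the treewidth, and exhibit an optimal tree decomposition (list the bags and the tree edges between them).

Treewidth 3.
One optimal decomposition is:
Bags: B1 = {b, f, g, i}  B2 = {a, b, f, g}  B3 = {f, g, h, i}  B4 = {a, e, f, g}  B5 = {a, b, c, g}  B6 = {b, c, g, j}  B7 = {c, d, g, j}
Tree: B1–B2, B1–B3, B2–B4, B2–B5, B5–B6, B6–B7

Every bag has size at most 4, so the width is 4 − 1 = 3 and tw(G) ≤ 3. For the lower bound, the 4 vertices {c, d, g, j} are pairwise adjacent, and any tree decomposition puts a clique entirely inside one bag — forcing width ≥ 3. Combining the bounds, tw(G) = 3.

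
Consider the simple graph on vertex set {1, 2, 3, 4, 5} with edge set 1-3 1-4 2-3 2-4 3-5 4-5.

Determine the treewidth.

2

A width-2 tree decomposition is:
Bags: B1 = {3, 4, 5}  B2 = {2, 3, 4}  B3 = {1, 3, 4}
Tree: B1–B2, B2–B3
The largest bag has 3 vertices, giving width 2; this decomposition certifies tw(G) ≤ 2. The edges 5–3–2–4–5 form a cycle, so G is not a tree and its treewidth is at least 2. Therefore the treewidth is 2.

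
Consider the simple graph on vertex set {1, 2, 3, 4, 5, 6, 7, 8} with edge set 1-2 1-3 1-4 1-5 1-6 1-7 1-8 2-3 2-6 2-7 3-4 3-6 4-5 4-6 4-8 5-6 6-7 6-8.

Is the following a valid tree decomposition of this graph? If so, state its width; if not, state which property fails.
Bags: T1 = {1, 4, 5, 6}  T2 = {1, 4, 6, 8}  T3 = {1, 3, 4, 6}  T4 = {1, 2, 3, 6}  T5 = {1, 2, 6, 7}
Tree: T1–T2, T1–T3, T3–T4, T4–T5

Yes; width 3.

Every vertex of G appears in some bag (union = {1, 2, 3, 4, 5, 6, 7, 8}); every edge is covered by a bag; and for each vertex v the set of bags containing v is connected in the bag tree. The decomposition is therefore valid. The largest bag has 4 vertices, so the width is 3.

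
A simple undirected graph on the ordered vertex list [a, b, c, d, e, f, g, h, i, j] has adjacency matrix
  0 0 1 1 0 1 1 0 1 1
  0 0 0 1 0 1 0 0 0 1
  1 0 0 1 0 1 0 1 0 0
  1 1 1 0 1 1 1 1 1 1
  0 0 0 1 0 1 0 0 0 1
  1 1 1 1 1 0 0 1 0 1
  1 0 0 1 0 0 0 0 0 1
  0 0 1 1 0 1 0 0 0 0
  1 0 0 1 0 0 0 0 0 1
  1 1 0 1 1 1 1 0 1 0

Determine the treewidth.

3

A width-3 tree decomposition is:
Bags: B1 = {a, d, i, j}  B2 = {a, d, f, j}  B3 = {a, c, d, f}  B4 = {a, d, g, j}  B5 = {b, d, f, j}  B6 = {d, e, f, j}  B7 = {c, d, f, h}
Tree: B1–B2, B2–B3, B2–B4, B2–B5, B2–B6, B3–B7
Each bag holds 4 vertices, so the decomposition has width 3, which upper-bounds the treewidth. For the lower bound, the 4 vertices {a, d, g, j} are pairwise adjacent, and any tree decomposition puts a clique entirely inside one bag — forcing width ≥ 3. Therefore the treewidth is 3.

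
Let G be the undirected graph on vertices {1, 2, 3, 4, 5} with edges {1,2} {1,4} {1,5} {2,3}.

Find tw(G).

1

A width-1 tree decomposition is:
Bags: B1 = {1, 2}  B2 = {1, 5}  B3 = {2, 3}  B4 = {1, 4}
Tree: B1–B2, B1–B3, B1–B4
Every bag has size at most 2, so the width is 2 − 1 = 1 and tw(G) ≤ 1. Since G has at least one edge (e.g. 1–2), it is not an edgeless graph, so tw(G) ≥ 1. The upper and lower bounds meet at 1, so that is the treewidth.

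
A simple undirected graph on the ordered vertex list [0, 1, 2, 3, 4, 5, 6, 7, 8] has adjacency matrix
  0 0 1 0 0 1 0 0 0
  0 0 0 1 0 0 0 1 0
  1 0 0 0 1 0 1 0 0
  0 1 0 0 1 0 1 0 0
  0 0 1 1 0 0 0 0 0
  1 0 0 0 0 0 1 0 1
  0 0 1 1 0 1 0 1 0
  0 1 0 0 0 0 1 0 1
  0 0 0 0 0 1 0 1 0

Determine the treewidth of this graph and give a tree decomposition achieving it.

Treewidth 3.
One such decomposition:
Bags: B1 = {1, 2, 3, 4}  B2 = {1, 2, 3, 6}  B3 = {1, 2, 6, 7}  B4 = {0, 2, 6, 7}  B5 = {0, 5, 6, 7}  B6 = {0, 5, 7, 8}
Tree: B1–B2, B2–B3, B3–B4, B4–B5, B5–B6

The largest bag has 4 vertices, giving width 3; this decomposition certifies tw(G) ≤ 3. For the lower bound: the 4 vertex sets {1,3,4}, {2}, {6}, {0,5,7,8} are disjoint, each induces a connected subgraph, and every pair is joined by at least one edge of G. Contracting each set to a single vertex therefore yields K_{4} as a minor, and since treewidth is minor-monotone, tw(G) ≥ tw(K_{4}) = 3. Therefore the treewidth is 3.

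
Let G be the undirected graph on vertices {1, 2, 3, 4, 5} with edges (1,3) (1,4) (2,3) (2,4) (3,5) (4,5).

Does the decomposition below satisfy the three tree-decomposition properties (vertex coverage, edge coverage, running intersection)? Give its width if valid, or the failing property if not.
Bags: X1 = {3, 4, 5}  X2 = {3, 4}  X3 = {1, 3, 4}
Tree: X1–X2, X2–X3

A tree decomposition must satisfy three properties: every vertex lies in some bag; for every edge, both endpoints lie together in some bag; and for every vertex, the bags containing it form a connected subtree. Here vertex 2 appears in no bag, so the decomposition is invalid.

No — vertex 2 appears in no bag.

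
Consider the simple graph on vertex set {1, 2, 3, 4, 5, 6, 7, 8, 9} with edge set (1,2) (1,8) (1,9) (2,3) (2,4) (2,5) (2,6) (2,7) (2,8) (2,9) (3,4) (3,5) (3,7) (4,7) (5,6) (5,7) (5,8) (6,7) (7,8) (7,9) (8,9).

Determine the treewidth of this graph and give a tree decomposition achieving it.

The largest bag has 4 vertices, giving width 3; this decomposition certifies tw(G) ≤ 3. For the lower bound, the 4 vertices {1, 2, 8, 9} are pairwise adjacent, and any tree decomposition puts a clique entirely inside one bag — forcing width ≥ 3. The upper and lower bounds meet at 3, so that is the treewidth.

Treewidth 3.
One such decomposition:
Bags: B1 = {2, 7, 8, 9}  B2 = {2, 5, 7, 8}  B3 = {2, 3, 5, 7}  B4 = {1, 2, 8, 9}  B5 = {2, 5, 6, 7}  B6 = {2, 3, 4, 7}
Tree: B1–B2, B2–B3, B1–B4, B3–B5, B3–B6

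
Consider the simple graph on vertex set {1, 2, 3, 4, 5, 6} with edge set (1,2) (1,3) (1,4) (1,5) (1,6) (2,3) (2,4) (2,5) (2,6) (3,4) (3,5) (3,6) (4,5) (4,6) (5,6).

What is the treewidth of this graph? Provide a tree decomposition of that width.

A single bag containing all 6 vertices is trivially a valid decomposition of width 5. On the other hand G contains the 6-clique {1, 2, 3, 4, 5, 6}. A clique must lie in a single bag of any decomposition, so no decomposition can have width below 5. Hence tw(G) = 5 exactly.

Treewidth 5.
Bags: B1 = {1, 2, 3, 4, 5, 6}
Tree: (single bag)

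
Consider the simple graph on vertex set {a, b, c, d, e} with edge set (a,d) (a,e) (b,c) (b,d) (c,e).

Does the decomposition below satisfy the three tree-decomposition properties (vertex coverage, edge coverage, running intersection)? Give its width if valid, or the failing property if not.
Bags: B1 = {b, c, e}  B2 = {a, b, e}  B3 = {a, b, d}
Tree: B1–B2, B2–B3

Yes; width 2.

Vertex coverage: the bags together contain {a, b, c, d, e}, the full vertex set. Edge coverage: each edge of G has both endpoints in at least one bag. Running intersection: for every vertex, the bags containing it form a connected subtree. All three properties hold, so this is a valid tree decomposition of width max|bag| − 1 = 2, and hence tw(G) ≤ 2.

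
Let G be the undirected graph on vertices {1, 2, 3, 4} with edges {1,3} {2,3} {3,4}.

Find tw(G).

1

A width-1 tree decomposition is:
Bags: B1 = {1, 3}  B2 = {3, 4}  B3 = {2, 3}
Tree: B1–B2, B2–B3
Every bag has size at most 2, so the width is 2 − 1 = 1 and tw(G) ≤ 1. Any graph with an edge has treewidth ≥ 1, and G has the edge 3–1. Combining the bounds, tw(G) = 1.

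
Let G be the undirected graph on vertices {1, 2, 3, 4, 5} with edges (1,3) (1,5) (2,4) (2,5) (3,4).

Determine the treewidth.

A width-2 tree decomposition is:
Bags: B1 = {1, 3, 5}  B2 = {2, 3, 5}  B3 = {2, 3, 4}
Tree: B1–B2, B2–B3
The largest bag has 3 vertices, giving width 2; this decomposition certifies tw(G) ≤ 2. For the lower bound, G contains the cycle 3–1–5–2–4–3, so G is not a forest; only forests have treewidth ≤ 1, hence tw(G) ≥ 2. Combining the bounds, tw(G) = 2.

2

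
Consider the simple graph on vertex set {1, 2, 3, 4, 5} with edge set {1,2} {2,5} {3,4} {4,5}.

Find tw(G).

A width-1 tree decomposition is:
Bags: B1 = {3, 4}  B2 = {4, 5}  B3 = {2, 5}  B4 = {1, 2}
Tree: B1–B2, B2–B3, B3–B4
Each bag holds 2 vertices, so the decomposition has width 1, which upper-bounds the treewidth. Since G has at least one edge (e.g. 3–4), it is not an edgeless graph, so tw(G) ≥ 1. Therefore the treewidth is 1.

1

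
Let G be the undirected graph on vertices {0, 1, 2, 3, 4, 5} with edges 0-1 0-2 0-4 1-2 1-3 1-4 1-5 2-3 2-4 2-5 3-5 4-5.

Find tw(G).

A width-3 tree decomposition is:
Bags: B1 = {1, 2, 4, 5}  B2 = {0, 1, 2, 4}  B3 = {1, 2, 3, 5}
Tree: B1–B2, B1–B3
The largest bag has 4 vertices, giving width 3; this decomposition certifies tw(G) ≤ 3. For the lower bound, the 4 vertices {1, 2, 3, 5} are pairwise adjacent, and any tree decomposition puts a clique entirely inside one bag — forcing width ≥ 3. The upper and lower bounds meet at 3, so that is the treewidth.

3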